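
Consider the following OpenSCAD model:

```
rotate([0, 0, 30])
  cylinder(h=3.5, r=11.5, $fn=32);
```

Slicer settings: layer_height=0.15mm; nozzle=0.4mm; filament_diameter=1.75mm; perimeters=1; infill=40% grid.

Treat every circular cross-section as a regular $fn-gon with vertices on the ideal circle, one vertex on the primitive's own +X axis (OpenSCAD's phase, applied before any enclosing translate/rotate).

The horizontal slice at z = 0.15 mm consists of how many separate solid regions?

At z = 0.15 mm: the cylinder: section is a regular 32-gon, circumradius r=11.5; (rotated 30° about Z; rotation is an isometry so areas/perimeters/island counts are preserved). The result has 1 disconnected region.

1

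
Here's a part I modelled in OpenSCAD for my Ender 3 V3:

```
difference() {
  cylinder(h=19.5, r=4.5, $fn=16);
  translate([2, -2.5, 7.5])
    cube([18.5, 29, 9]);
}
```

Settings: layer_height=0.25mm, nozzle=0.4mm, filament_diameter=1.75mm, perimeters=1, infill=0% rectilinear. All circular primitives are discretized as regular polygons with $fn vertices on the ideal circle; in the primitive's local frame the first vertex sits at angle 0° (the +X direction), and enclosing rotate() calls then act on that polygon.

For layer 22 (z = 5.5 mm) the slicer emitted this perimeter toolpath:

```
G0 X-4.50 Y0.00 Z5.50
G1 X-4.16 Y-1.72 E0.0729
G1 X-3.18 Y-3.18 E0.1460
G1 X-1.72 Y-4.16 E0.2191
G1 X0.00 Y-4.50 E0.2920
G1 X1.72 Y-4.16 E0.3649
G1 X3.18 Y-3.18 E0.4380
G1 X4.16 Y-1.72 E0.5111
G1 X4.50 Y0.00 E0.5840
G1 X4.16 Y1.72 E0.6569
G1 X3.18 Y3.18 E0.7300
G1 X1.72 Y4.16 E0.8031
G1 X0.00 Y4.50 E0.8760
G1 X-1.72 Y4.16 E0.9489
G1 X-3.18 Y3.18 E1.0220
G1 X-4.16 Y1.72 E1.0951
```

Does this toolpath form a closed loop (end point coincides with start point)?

Start point (G0): (-4.50, 0.00). End point (last G1): the path does not return to the start — open.

no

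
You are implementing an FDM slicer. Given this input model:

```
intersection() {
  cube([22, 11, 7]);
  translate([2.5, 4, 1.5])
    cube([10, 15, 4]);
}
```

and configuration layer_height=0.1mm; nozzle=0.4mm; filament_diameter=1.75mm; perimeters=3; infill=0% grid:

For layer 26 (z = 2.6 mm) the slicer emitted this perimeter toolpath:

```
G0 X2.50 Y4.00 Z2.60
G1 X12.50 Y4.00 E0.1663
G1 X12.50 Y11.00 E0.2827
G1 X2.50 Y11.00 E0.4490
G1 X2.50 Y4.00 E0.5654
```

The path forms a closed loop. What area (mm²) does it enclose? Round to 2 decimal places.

70.00 mm²

Apply the shoelace formula to the sequence of (X, Y) vertices; enclosed area = 70.00 mm².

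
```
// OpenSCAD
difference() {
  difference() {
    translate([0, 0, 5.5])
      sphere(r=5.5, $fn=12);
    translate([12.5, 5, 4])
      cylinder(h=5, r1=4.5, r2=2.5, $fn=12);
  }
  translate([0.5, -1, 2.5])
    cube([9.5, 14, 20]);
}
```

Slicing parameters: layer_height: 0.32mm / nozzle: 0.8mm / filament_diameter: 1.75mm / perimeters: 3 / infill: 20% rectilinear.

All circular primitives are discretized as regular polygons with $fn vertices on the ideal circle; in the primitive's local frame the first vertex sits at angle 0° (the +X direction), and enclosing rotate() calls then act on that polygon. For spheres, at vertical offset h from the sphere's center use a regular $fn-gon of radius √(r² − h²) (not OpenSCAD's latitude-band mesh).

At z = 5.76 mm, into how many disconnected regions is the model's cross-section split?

1

At z = 5.76 mm: the r=5.5 sphere contributes a regular 12-gon of circumradius √(5.5²−0.26²) = 5.494; the cone at (12.5, 5): at t=0.352 of its height the radius interpolates to r₁+(r₂−r₁)t = 3.796, giving a regular 12-gon of that circumradius; Taking the first minus the rest: starting from the r=5.5 sphere, the cone at (12.5, 5) misses the remaining region (no effect) — 1 connected region; the cube at (0.5, -1) (footprint 9.5×14) is included at this height; Taking the first minus the rest: starting from the result so far, the 9.5×14 cube at (0.5, -1) partially overlaps it — only the 24.78 mm² overlap (of its 133.00 mm²) is removed, clipping the outline — 1 connected region. The result has 1 disconnected region.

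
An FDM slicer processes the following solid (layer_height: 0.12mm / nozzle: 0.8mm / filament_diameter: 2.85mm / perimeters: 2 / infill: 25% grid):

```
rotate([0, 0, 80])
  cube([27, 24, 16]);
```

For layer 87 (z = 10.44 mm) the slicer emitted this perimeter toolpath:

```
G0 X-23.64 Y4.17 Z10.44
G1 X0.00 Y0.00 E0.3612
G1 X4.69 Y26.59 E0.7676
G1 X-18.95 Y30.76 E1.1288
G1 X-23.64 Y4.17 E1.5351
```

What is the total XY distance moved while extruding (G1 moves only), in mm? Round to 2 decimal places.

102.01 mm

Sum the Euclidean lengths of each G1 segment: total = 102.01 mm.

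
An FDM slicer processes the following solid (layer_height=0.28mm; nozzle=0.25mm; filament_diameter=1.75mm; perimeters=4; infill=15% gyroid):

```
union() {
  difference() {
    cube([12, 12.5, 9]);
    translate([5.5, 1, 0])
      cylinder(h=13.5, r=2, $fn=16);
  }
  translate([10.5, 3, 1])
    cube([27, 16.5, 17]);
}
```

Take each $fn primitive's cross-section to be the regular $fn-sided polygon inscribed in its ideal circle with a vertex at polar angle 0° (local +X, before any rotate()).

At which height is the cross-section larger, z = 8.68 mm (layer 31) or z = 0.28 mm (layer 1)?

layer 31 (z = 8.68 mm)

Layer 31 (z = 8.68): the 12×12.5 cube contributes its full rectangle (area 150.00 mm²); the r=2 cylinder at (5.5, 1) contributes a regular 16-gon of circumradius 2 (area = (16/2)·2.000²·sin(360°/16) = 12.25 mm²); Subtracting the remaining from the first: starting from the 12×12.5 cube (150.00 mm²), the r=2 cylinder at (5.5, 1) partially overlaps it — only the 9.90 mm² overlap (of its 12.25 mm²) is removed, clipping the outline — area = 140.10 mm²; the cube at (10.5, 3) is present — its section is the full 27×16.5 rectangle (area 445.50 mm²); Merging all regions: the regions partially overlap — summed areas 585.60 mm² minus the doubly-counted overlap 14.25 mm² gives 571.35 mm² — area = 571.35 mm². So its area = 571.35 mm². Layer 1 (z = 0.28): the cube is present — its section is the full 12×12.5 rectangle (area 150.00 mm²); the cylinder at (5.5, 1): section is a regular 16-gon, circumradius r=2 (area = (16/2)·2.000²·sin(360°/16) = 12.25 mm²); Taking the first minus the rest: starting from the 12×12.5 cube (150.00 mm²), the r=2 cylinder at (5.5, 1) partially overlaps it — only the 9.90 mm² overlap (of its 12.25 mm²) is removed, clipping the outline — area = 140.10 mm²; the cube at (10.5, 3) is absent (z outside [1, 18]); Combining (union): only the result so far is present, so the union is just that shape — area = 140.10 mm². So its area = 140.10 mm². Layer 31 is larger (571.35 vs 140.10 mm²).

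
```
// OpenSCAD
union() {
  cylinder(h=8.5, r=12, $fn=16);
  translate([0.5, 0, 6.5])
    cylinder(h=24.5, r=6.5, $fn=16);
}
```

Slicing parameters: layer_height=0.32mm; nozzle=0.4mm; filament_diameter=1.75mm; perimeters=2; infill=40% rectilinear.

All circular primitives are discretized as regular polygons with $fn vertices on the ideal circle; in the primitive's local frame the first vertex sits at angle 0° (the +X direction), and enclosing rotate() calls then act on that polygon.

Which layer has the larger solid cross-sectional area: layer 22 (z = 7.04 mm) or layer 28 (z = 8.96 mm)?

layer 22 (z = 7.04 mm)

Layer 22 (z = 7.04): the r=12 cylinder contributes a regular 16-gon of circumradius 12 (area = (16/2)·12.000²·sin(360°/16) = 440.85 mm²); the r=6.5 cylinder at (0.5, 0) gives a regular 16-gon of circumradius 6.5 (constant along its height) (area = (16/2)·6.500²·sin(360°/16) = 129.35 mm²); Taking the union: the r=6.5 cylinder at (0.5, 0) lies entirely inside the r=12 cylinder, so the union is just the r=12 cylinder — area = 440.85 mm². So its area = 440.85 mm². Layer 28 (z = 8.96): the cylinder is absent (z outside [0, 8.5]); the r=6.5 cylinder at (0.5, 0) contributes a regular 16-gon of circumradius 6.5 (area = (16/2)·6.500²·sin(360°/16) = 129.35 mm²); Combining (union): only the r=6.5 cylinder at (0.5, 0) is present, so the union is just that shape — area = 129.35 mm². So its area = 129.35 mm². Layer 22 is larger (440.85 vs 129.35 mm²).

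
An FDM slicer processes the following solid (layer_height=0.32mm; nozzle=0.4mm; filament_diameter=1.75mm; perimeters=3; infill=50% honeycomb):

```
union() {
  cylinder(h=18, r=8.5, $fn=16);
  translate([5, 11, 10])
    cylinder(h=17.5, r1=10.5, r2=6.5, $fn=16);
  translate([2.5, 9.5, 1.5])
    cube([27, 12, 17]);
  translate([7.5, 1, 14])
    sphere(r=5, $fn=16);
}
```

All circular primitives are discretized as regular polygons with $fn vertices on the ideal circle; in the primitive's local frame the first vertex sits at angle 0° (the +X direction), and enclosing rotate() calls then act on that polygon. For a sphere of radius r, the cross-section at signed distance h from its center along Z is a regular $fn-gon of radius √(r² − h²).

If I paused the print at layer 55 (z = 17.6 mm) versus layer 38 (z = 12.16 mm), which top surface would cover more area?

Layer 55 (z = 17.6): the r=8.5 cylinder gives a regular 16-gon of circumradius 8.5 (constant along its height) (area = (16/2)·8.500²·sin(360°/16) = 221.19 mm²); the cone at (5, 11) (r1=10.5→r2=6.5) has section circumradius 8.763 here — a regular 16-gon (area = (16/2)·8.763²·sin(360°/16) = 235.08 mm²); the 27×12 cube at (2.5, 9.5) contributes its full rectangle (area 324.00 mm²); the sphere at (7.5, 1): section is a regular 16-gon, circumradius = √(r²−h²) = √(5²−3.6²) = 3.470 (area = (16/2)·3.470²·sin(360°/16) = 36.86 mm²); Merging all regions: the regions partially overlap — summed areas 817.13 mm² minus the doubly-counted overlap 162.31 mm² gives 654.83 mm² — area = 654.83 mm². So its area = 654.83 mm². Layer 38 (z = 12.16): the cylinder: section is a regular 16-gon, circumradius r=8.5 (area = (16/2)·8.500²·sin(360°/16) = 221.19 mm²); the cone at (5, 11) (r1=10.5→r2=6.5) has section circumradius 10.006 here — a regular 16-gon (area = (16/2)·10.006²·sin(360°/16) = 306.53 mm²); the cube at (2.5, 9.5) (footprint 27×12) is included at this height (area 324.00 mm²); the sphere at (7.5, 1): section is a regular 16-gon, circumradius = √(r²−h²) = √(5²−1.84²) = 4.649 (area = (16/2)·4.649²·sin(360°/16) = 66.17 mm²); Merging all regions: the regions partially overlap — summed areas 917.89 mm² minus the doubly-counted overlap 225.10 mm² gives 692.79 mm² — area = 692.79 mm². So its area = 692.79 mm². Layer 38 is larger (692.79 vs 654.83 mm²).

layer 38 (z = 12.16 mm)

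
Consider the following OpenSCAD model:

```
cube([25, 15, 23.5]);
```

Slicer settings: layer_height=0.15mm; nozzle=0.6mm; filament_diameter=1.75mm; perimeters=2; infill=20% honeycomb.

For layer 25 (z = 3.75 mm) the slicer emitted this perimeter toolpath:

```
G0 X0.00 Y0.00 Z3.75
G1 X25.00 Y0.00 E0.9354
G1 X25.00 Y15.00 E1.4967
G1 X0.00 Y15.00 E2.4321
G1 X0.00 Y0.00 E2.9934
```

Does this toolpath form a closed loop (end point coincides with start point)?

Start point (G0): (0.00, 0.00). End point (last G1): the path returns to the start — closed.

yes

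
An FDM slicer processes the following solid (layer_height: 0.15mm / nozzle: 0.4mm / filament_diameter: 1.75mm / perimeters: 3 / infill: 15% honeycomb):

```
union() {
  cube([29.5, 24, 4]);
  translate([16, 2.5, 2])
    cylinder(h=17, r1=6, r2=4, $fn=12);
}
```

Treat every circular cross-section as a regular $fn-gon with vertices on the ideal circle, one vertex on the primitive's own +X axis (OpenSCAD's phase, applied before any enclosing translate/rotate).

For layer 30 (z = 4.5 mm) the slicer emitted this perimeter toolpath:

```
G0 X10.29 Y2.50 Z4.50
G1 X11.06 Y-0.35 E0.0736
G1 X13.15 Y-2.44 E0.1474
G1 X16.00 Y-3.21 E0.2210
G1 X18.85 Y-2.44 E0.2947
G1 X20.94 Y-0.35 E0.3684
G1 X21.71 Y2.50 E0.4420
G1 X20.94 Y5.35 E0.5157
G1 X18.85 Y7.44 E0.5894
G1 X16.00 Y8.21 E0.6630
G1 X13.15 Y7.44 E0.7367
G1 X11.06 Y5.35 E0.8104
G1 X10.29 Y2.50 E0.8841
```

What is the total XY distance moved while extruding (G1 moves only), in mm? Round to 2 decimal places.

Sum the Euclidean lengths of each G1 segment: total = 35.44 mm.

35.44 mm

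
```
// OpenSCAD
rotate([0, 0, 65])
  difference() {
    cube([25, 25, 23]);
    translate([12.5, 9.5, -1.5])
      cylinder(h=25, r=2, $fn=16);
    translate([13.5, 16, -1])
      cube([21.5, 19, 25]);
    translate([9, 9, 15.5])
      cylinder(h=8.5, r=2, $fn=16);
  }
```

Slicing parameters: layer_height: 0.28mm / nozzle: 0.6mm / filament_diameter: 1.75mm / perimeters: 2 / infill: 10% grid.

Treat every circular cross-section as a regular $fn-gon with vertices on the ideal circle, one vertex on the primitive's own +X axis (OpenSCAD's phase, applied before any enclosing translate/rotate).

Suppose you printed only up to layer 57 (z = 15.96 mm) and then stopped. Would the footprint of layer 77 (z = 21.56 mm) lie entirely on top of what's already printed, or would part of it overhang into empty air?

entirely on top

Compare the two slices. At z = 15.96: the cube is present — its section is the full 25×25 rectangle (area 625.00 mm²); the r=2 cylinder at (12.5, 9.5) gives a regular 16-gon of circumradius 2 (constant along its height) (area = (16/2)·2.000²·sin(360°/16) = 12.25 mm²); the cube at (13.5, 16) (footprint 21.5×19) is included at this height (area 408.50 mm²); the cylinder at (9, 9): section is a regular 16-gon, circumradius r=2 (area = (16/2)·2.000²·sin(360°/16) = 12.25 mm²); Taking the first minus the rest: starting from the 25×25 cube (625.00 mm²), the r=2 cylinder at (12.5, 9.5) lies wholly inside it (removes its full 12.25 mm² and its 12.49 mm outline becomes a hole wall); the 21.5×19 cube at (13.5, 16) partially overlaps it — only the 103.50 mm² overlap (of its 408.50 mm²) is removed, clipping the outline; the r=2 cylinder at (9, 9) partially overlaps it — only the 11.76 mm² overlap (of its 12.25 mm²) is removed, clipping the outline — area = 497.49 mm²; (whole slice rotated 65° about Z — lengths, areas and connectivity unchanged). At z = 21.56: the 25×25 cube contributes its full rectangle (area 625.00 mm²); the r=2 cylinder at (12.5, 9.5) contributes a regular 16-gon of circumradius 2 (area = (16/2)·2.000²·sin(360°/16) = 12.25 mm²); the 21.5×19 cube at (13.5, 16) contributes its full rectangle (area 408.50 mm²); the cylinder at (9, 9): section is a regular 16-gon, circumradius r=2 (area = (16/2)·2.000²·sin(360°/16) = 12.25 mm²); Subtracting the remaining from the first: starting from the 25×25 cube (625.00 mm²), the r=2 cylinder at (12.5, 9.5) lies wholly inside it (removes its full 12.25 mm² and its 12.49 mm outline becomes a hole wall); the 21.5×19 cube at (13.5, 16) partially overlaps it — only the 103.50 mm² overlap (of its 408.50 mm²) is removed, clipping the outline; the r=2 cylinder at (9, 9) partially overlaps it — only the 11.76 mm² overlap (of its 12.25 mm²) is removed, clipping the outline — area = 497.49 mm²; (whole slice rotated 65° about Z — lengths, areas and connectivity unchanged). Checking containment: the cross-section at z = 21.56 is a subset of the cross-section at z = 15.96.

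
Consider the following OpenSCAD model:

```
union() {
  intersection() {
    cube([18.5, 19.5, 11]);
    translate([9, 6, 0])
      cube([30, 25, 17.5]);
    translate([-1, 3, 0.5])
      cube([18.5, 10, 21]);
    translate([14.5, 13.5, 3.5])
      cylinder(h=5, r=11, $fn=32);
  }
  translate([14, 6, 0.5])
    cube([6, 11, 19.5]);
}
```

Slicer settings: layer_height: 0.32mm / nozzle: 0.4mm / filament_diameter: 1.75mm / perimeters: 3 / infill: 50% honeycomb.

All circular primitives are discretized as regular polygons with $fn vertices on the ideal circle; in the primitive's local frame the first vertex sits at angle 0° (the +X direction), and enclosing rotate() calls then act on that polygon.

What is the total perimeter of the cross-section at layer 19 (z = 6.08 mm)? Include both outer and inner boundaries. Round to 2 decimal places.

At z = 6.08 mm: the 18.5×19.5 cube contributes its full rectangle (perimeter 76.00 mm); the cube at (9, 6) is present — its section is the full 30×25 rectangle (perimeter 110.00 mm); the 18.5×10 cube at (-1, 3) contributes its full rectangle (perimeter 57.00 mm); the cylinder at (14.5, 13.5): section is a regular 32-gon, circumradius r=11 (perimeter = 2·32·11.000·sin(180°/32) = 69.00 mm); After intersecting: the 30×25 cube at (9, 6) partially overlaps the 18.5×19.5 cube; clipping to the common part keeps 128.25 mm²; the 18.5×10 cube at (-1, 3) partially overlaps the running intersection; clipping to the common part keeps 59.50 mm²; the running intersection lies inside the r=11 cylinder at (14.5, 13.5), so it is kept whole — boundary = 31.00 mm; the 6×11 cube at (14, 6) contributes its full rectangle (perimeter 34.00 mm); Merging all regions: the regions partially overlap (shared area 24.50 mm²), so the edge portions inside another operand are dropped and the merged outline is re-measured after clipping — boundary = 44.00 mm. Overall, the cross-section is a single solid region. Total boundary length (outer) = 44.00 mm.

44.00 mm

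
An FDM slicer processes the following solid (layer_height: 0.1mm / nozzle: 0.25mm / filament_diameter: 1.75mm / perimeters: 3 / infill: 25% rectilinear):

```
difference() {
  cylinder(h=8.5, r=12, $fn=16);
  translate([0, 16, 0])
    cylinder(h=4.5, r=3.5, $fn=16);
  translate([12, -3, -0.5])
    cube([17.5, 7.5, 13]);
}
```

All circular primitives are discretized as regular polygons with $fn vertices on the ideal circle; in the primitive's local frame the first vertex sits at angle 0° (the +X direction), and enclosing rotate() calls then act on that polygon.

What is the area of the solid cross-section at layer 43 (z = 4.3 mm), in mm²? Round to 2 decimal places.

440.85 mm²

At z = 4.3 mm: the r=12 cylinder gives a regular 16-gon of circumradius 12 (constant along its height) (area = (16/2)·12.000²·sin(360°/16) = 440.85 mm²); the r=3.5 cylinder at (0, 16) contributes a regular 16-gon of circumradius 3.5 (area = (16/2)·3.500²·sin(360°/16) = 37.50 mm²); the cube at (12, -3) (footprint 17.5×7.5) is included at this height (area 131.25 mm²); After the difference (first − rest): starting from the r=12 cylinder (440.85 mm²), the r=3.5 cylinder at (0, 16) misses the remaining region (no effect); the 17.5×7.5 cube at (12, -3) misses the remaining region (no effect) — area = 440.85 mm². Overall, the cross-section is a single solid region. Net area = 440.85 mm².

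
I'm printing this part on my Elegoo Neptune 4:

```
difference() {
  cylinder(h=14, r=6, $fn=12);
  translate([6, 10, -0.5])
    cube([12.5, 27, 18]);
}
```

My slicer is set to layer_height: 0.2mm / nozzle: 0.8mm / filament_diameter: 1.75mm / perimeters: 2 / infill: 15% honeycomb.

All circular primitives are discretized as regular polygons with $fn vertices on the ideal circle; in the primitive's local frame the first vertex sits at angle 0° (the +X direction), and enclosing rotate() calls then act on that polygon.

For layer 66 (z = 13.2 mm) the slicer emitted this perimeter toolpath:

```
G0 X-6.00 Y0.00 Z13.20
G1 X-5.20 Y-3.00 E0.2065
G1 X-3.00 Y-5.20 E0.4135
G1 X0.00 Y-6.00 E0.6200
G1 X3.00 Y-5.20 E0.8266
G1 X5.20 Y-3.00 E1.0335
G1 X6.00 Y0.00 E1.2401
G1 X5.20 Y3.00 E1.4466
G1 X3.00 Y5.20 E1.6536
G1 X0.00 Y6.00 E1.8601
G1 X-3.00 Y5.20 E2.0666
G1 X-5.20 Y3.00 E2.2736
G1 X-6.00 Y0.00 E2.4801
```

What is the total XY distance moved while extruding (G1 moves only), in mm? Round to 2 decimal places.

37.28 mm

Sum the Euclidean lengths of each G1 segment: total = 37.28 mm.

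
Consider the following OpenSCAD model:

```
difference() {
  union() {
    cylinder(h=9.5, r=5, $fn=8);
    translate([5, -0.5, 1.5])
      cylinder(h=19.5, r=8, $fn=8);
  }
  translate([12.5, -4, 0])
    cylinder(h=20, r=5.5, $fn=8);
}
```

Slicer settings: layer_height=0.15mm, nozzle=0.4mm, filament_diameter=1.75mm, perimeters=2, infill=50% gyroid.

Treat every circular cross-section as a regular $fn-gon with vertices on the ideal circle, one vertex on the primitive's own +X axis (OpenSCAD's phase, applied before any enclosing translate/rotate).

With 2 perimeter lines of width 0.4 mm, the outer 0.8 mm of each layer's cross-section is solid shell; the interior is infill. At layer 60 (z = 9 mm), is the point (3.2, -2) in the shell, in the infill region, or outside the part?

At z = 9 mm: the r=5 cylinder gives a regular 8-gon of circumradius 5 (constant along its height); the r=8 cylinder at (5, -0.5) gives a regular 8-gon of circumradius 8 (constant along its height); Combining (union): the regions partially overlap (shared area 54.44 mm²), so overlapping operands fuse into one piece — 1 connected region; the r=5.5 cylinder at (12.5, -4) contributes a regular 8-gon of circumradius 5.5; Subtracting the remaining from the first: starting from that combined region, the r=5.5 cylinder at (12.5, -4) partially overlaps it — only the 30.03 mm² overlap (of its 85.56 mm²) is removed, clipping the outline — 1 connected region. Overall, the cross-section is a single solid region. The nearest boundary edge runs (8.61, -0.11)→(7.00, -4.00); distance from the point to it = 4.28 mm. The point is inside the cross-section and 4.28 mm from the nearest boundary — more than the 0.8 mm shell width (2 × 0.4), so it's in the infill interior.

infill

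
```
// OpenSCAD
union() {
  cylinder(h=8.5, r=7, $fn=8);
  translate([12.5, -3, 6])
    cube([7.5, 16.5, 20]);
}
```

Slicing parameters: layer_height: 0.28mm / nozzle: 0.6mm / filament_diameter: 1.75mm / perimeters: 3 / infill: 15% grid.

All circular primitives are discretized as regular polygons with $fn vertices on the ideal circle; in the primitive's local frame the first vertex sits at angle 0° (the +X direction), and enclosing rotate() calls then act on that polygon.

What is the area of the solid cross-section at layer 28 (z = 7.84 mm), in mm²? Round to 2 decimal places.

At z = 7.84 mm: the cylinder: section is a regular 8-gon, circumradius r=7 (area = (8/2)·7.000²·sin(360°/8) = 138.59 mm²); the cube at (12.5, -3) is present — its section is the full 7.5×16.5 rectangle (area 123.75 mm²); Taking the union: the 2 present regions are separate (no shared area or edge), so areas and boundary lengths simply add and each stays a separate island — area = 262.34 mm². Overall, the cross-section has 2 separate islands. Net area = 262.34 mm².

262.34 mm²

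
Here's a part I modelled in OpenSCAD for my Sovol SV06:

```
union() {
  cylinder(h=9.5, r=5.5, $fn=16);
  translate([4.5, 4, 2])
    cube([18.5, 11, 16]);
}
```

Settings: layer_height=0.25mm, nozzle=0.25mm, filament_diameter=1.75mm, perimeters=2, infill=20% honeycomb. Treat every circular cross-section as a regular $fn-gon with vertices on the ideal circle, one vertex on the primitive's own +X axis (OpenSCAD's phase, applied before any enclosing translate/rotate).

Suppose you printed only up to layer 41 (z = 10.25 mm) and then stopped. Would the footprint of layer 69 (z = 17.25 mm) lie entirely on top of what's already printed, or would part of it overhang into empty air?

entirely on top

Compare the two slices. At z = 10.25: the cylinder is not intersected at this z (z outside [0, 9.5]); the 18.5×11 cube at (4.5, 4) contributes its full rectangle (area 203.50 mm²); Combining (union): only the 18.5×11 cube at (4.5, 4) is present, so the union is just that shape — area = 203.50 mm². At z = 17.25: the cylinder is absent (z outside [0, 9.5]); the cube at (4.5, 4) (footprint 18.5×11) is included at this height (area 203.50 mm²); Combining (union): only the 18.5×11 cube at (4.5, 4) is present, so the union is just that shape — area = 203.50 mm². Checking containment: the cross-section at z = 17.25 is a subset of the cross-section at z = 10.25.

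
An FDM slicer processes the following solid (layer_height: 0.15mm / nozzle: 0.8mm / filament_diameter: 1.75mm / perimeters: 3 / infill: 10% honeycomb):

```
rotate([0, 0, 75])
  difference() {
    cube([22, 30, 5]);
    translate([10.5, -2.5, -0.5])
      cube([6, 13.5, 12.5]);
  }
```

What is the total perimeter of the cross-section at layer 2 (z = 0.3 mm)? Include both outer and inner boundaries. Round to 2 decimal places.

At z = 0.3 mm: the cube is present — its section is the full 22×30 rectangle (perimeter 104.00 mm); the cube at (10.5, -2.5) is present — its section is the full 6×13.5 rectangle (perimeter 39.00 mm); After the difference (first − rest): starting from the 22×30 cube, the 6×13.5 cube at (10.5, -2.5) partially overlaps it — only the 66.00 mm² overlap (of its 81.00 mm²) is removed, clipping the outline — boundary = 126.00 mm; (whole slice rotated 75° about Z — lengths, areas and connectivity unchanged). Overall, the cross-section is a single solid region. Total boundary length (outer) = 126.00 mm.

126.00 mm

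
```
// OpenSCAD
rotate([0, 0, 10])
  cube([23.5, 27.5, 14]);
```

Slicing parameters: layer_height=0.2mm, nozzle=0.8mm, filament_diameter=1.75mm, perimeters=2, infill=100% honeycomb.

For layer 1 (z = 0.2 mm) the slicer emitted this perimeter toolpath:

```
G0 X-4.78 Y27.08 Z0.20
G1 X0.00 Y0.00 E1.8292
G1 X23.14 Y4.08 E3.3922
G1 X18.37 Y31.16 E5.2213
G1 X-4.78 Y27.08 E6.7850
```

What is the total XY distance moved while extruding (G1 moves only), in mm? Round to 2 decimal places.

102.00 mm

Sum the Euclidean lengths of each G1 segment: total = 102.00 mm.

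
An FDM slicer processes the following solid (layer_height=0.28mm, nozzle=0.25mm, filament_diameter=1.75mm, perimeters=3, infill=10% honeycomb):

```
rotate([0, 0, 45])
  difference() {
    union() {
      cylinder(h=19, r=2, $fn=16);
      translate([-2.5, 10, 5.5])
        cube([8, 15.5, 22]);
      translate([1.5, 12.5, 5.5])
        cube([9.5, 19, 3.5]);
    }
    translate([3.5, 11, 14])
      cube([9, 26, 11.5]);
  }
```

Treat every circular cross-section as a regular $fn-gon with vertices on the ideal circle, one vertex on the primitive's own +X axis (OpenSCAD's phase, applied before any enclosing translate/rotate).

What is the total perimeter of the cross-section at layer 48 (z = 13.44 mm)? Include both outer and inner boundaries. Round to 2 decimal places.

59.49 mm

At z = 13.44 mm: the r=2 cylinder contributes a regular 16-gon of circumradius 2 (perimeter = 2·16·2.000·sin(180°/16) = 12.49 mm); the cube at (-2.5, 10) (footprint 8×15.5) is included at this height (perimeter 47.00 mm); the cube at (1.5, 12.5) is absent (z outside [5.5, 9]); Taking the union: the 2 present regions are separate (no shared area or edge), so areas and boundary lengths simply add and each stays a separate island — boundary = 59.49 mm; the cube at (3.5, 11) is not intersected at this z (z outside [14, 25.5]); After the difference (first − rest): none of the subtracted shapes is present at this height, so the result so far is unchanged — boundary = 59.49 mm; (rotated 45° about Z; rotation is an isometry so areas/perimeters/island counts are preserved). Overall, the cross-section has 2 separate islands. Total boundary length (outer) = 59.49 mm.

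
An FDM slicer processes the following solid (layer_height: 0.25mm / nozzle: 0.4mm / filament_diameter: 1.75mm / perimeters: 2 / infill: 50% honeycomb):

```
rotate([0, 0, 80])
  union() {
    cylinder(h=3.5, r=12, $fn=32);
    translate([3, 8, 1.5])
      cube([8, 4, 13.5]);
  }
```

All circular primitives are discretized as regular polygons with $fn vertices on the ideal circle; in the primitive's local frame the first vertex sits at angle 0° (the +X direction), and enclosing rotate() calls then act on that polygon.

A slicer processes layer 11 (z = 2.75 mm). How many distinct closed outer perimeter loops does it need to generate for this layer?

1

At z = 2.75 mm: the r=12 cylinder gives a regular 32-gon of circumradius 12 (constant along its height); the 8×4 cube at (3, 8) contributes its full rectangle; Taking the union: the regions partially overlap (shared area 12.89 mm²), so overlapping operands fuse into one piece — 1 connected region; (whole slice rotated 80° about Z — lengths, areas and connectivity unchanged). The result has 1 disconnected region.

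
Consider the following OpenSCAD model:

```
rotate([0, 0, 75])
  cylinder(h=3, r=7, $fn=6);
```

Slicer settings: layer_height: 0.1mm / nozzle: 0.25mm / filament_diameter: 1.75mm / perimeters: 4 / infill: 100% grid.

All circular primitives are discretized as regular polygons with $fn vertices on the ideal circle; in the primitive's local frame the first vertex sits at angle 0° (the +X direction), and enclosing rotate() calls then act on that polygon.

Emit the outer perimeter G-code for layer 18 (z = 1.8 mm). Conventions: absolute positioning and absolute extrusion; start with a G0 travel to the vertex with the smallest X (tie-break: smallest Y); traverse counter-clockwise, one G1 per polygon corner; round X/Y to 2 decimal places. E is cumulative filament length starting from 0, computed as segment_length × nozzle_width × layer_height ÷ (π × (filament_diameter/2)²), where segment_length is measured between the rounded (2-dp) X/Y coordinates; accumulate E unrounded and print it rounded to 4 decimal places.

G0 X-6.76 Y-1.81 Z1.80
G1 X-1.81 Y-6.76 E0.0728
G1 X4.95 Y-4.95 E0.1455
G1 X6.76 Y1.81 E0.2182
G1 X1.81 Y6.76 E0.2910
G1 X-4.95 Y4.95 E0.3637
G1 X-6.76 Y-1.81 E0.4365

At z = 1.8 mm: the r=7 cylinder gives a regular 6-gon of circumradius 7 (constant along its height); (rotated 75° about Z; rotation is an isometry so areas/perimeters/island counts are preserved). The outline is a single polygon with 6 vertices. Extrusion per mm of travel: 0.25 × 0.1 / (π × 0.875²) = 0.010394. Accumulating E over each segment gives final E = 0.4365.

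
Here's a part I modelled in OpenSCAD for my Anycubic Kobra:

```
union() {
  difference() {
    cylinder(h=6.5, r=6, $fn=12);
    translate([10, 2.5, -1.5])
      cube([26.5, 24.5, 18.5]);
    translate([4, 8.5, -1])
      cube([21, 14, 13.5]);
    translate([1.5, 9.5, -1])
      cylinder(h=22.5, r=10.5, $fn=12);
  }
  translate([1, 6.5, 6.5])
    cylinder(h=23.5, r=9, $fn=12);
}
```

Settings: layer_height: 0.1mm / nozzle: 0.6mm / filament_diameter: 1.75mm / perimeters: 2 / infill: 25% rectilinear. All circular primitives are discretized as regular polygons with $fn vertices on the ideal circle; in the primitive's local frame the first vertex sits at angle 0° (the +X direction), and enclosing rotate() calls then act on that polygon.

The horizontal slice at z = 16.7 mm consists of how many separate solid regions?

1

At z = 16.7 mm: the cylinder does not reach this height (z outside [0, 6.5]); the 26.5×24.5 cube at (10, 2.5) contributes its full rectangle; the cube at (4, 8.5) is absent (z outside [-1, 12.5]); the r=10.5 cylinder at (1.5, 9.5) contributes a regular 12-gon of circumradius 10.5; Subtracting the remaining from the first: the first operand is absent here, so nothing remains; the r=9 cylinder at (1, 6.5) gives a regular 12-gon of circumradius 9 (constant along its height); Taking the union: only the r=9 cylinder at (1, 6.5) is present, so the union is just that shape — 1 connected region. The result has 1 disconnected region.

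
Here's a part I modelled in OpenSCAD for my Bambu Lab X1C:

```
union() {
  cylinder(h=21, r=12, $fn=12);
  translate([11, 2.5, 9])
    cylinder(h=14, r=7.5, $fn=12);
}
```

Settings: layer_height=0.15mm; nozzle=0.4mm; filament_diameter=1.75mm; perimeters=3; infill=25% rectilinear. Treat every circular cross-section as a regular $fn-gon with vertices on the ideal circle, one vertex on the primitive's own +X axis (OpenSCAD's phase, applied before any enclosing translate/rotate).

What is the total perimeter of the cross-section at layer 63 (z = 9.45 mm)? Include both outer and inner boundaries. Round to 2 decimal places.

86.34 mm

At z = 9.45 mm: the r=12 cylinder gives a regular 12-gon of circumradius 12 (constant along its height) (perimeter = 2·12·12.000·sin(180°/12) = 74.54 mm); the cylinder at (11, 2.5): section is a regular 12-gon, circumradius r=7.5 (perimeter = 2·12·7.500·sin(180°/12) = 46.59 mm); Combining (union): the regions partially overlap (shared area 79.03 mm²), so the edge portions inside another operand are dropped and the merged outline is re-measured after clipping — boundary = 86.34 mm. Overall, the cross-section is a single solid region. Total boundary length (outer) = 86.34 mm.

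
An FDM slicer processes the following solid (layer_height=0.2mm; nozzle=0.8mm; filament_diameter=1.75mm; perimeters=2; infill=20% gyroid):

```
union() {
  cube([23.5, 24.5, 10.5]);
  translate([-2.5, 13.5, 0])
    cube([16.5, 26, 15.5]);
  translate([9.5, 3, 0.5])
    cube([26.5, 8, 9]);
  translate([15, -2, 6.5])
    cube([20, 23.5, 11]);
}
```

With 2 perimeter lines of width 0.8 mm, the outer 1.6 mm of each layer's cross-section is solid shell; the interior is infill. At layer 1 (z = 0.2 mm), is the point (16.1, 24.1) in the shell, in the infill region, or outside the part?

At z = 0.2 mm: the cube (footprint 23.5×24.5) is included at this height; the cube at (-2.5, 13.5) (footprint 16.5×26) is included at this height; the cube at (9.5, 3) is not intersected at this z (z outside [0.5, 9.5]); the cube at (15, -2) does not reach this height (z outside [6.5, 17.5]); Combining (union): the regions partially overlap (shared area 154.00 mm²), so overlapping operands fuse into one piece — 1 connected region. Overall, the cross-section is a single solid region. The nearest boundary edge runs (14.00, 24.50)→(23.50, 24.50); distance from the point to it = 0.40 mm. The point is inside the cross-section, 0.40 mm from the nearest boundary — within the 1.6 mm shell band (2 × 0.8).

shell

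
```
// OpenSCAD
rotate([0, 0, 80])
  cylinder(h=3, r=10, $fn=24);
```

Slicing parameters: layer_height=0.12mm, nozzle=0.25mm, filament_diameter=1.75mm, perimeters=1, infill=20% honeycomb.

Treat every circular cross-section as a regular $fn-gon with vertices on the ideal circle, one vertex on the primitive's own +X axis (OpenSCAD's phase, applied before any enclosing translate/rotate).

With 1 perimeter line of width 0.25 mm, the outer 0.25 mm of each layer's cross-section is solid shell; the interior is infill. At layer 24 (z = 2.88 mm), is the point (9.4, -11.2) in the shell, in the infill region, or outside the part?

outside

At z = 2.88 mm: the r=10 cylinder gives a regular 24-gon of circumradius 10 (constant along its height); (rotated 80° about Z; rotation is an isometry so areas/perimeters/island counts are preserved). Overall, the cross-section is a single solid region. Undo the 80° rotation: the query point maps to (-9.398, -11.202) in the un-rotated model frame. The nearest boundary edge runs (-7.07, -7.07)→(-5.00, -8.66); distance from the point to it = 4.69 mm. The point is not inside any of the regions above, so it lies outside the cross-section (4.69 mm from the nearest boundary).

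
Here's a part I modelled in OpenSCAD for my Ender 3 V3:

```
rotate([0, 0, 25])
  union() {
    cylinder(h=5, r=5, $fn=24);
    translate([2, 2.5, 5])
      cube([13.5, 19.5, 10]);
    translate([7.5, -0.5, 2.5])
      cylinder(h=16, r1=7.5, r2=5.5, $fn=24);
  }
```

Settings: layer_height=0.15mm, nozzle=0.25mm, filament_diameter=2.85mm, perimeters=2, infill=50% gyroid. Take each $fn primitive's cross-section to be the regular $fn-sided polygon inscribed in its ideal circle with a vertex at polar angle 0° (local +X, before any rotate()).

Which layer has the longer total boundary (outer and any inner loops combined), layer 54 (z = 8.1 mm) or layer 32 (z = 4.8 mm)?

Layer 54 (z = 8.1): the cylinder is not intersected at this z (z outside [0, 5]); the cube at (2, 2.5) is present — its section is the full 13.5×19.5 rectangle (perimeter 66.00 mm); the cone at (7.5, -0.5) contributes a regular 24-gon of circumradius 6.800 (interpolated between r1=7.5 and r2=5.5 at t=0.350) (perimeter = 2·24·6.800·sin(180°/24) = 42.60 mm); Taking the union: the regions partially overlap (shared area 32.34 mm²), so the edge portions inside another operand are dropped and the merged outline is re-measured after clipping — boundary = 82.15 mm; (whole slice rotated 25° about Z — lengths, areas and connectivity unchanged). So its perimeter = 82.15 mm. Layer 32 (z = 4.8): the r=5 cylinder gives a regular 24-gon of circumradius 5 (constant along its height) (perimeter = 2·24·5.000·sin(180°/24) = 31.33 mm); the cube at (2, 2.5) does not reach this height (z outside [5, 15]); the cone at (7.5, -0.5) (r1=7.5→r2=5.5) has section circumradius 7.213 here — a regular 24-gon (perimeter = 2·24·7.213·sin(180°/24) = 45.19 mm); Taking the union: the regions partially overlap (shared area 29.85 mm²), so the edge portions inside another operand are dropped and the merged outline is re-measured after clipping — boundary = 55.03 mm; (rotated 25° about Z; rotation is an isometry so areas/perimeters/island counts are preserved). So its perimeter = 55.03 mm. Layer 54 is larger (82.15 vs 55.03 mm).

layer 54 (z = 8.1 mm)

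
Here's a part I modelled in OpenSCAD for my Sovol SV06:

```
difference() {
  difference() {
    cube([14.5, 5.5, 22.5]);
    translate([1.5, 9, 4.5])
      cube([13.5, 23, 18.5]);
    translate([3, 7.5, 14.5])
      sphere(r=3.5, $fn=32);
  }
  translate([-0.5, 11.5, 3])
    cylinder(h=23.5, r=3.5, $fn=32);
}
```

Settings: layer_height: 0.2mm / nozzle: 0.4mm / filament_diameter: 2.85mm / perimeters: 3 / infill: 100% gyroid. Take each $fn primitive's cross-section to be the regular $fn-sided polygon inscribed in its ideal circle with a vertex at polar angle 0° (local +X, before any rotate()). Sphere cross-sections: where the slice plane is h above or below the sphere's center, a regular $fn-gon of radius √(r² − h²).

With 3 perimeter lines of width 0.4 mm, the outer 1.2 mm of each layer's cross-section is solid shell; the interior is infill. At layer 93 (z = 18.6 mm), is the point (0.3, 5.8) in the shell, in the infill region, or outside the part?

outside

At z = 18.6 mm: the 14.5×5.5 cube contributes its full rectangle; the cube at (1.5, 9) (footprint 13.5×23) is included at this height; the sphere at (3, 7.5) does not reach this height (|z−center|=4.100 > r=3.5); Taking the first minus the rest: starting from the 14.5×5.5 cube, the 13.5×23 cube at (1.5, 9) misses the remaining region (no effect) — 1 connected region; the r=3.5 cylinder at (-0.5, 11.5) contributes a regular 32-gon of circumradius 3.5; Taking the first minus the rest: starting from that combined region, the r=3.5 cylinder at (-0.5, 11.5) misses the remaining region (no effect) — 1 connected region. Overall, the cross-section is a single solid region. The nearest boundary edge runs (0.00, 5.50)→(14.50, 5.50); distance from the point to it = 0.30 mm. The point is not inside any of the regions above, so it lies outside the cross-section (0.30 mm from the nearest boundary).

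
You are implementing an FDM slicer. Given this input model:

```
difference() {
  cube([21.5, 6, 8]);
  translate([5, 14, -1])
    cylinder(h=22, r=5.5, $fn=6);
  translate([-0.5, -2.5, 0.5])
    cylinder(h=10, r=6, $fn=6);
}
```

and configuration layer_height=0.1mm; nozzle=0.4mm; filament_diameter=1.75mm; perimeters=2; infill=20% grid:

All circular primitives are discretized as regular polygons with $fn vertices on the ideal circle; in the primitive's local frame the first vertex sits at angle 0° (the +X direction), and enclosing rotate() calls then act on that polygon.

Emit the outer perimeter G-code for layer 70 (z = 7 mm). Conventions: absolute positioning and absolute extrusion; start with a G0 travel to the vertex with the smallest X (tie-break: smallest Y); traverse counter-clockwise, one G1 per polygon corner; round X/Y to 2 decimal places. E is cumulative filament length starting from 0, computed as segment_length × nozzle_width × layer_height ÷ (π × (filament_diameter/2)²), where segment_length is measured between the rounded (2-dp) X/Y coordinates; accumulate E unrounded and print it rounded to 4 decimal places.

G0 X0.00 Y2.70 Z7.00
G1 X2.50 Y2.70 E0.0416
G1 X4.06 Y0.00 E0.0934
G1 X21.50 Y0.00 E0.3835
G1 X21.50 Y6.00 E0.4832
G1 X0.00 Y6.00 E0.8408
G1 X0.00 Y2.70 E0.8957

At z = 7 mm: the cube (footprint 21.5×6) is included at this height; the cylinder at (5, 14): section is a regular 6-gon, circumradius r=5.5; the r=6 cylinder at (-0.5, -2.5) gives a regular 6-gon of circumradius 6 (constant along its height); Subtracting the remaining from the first: starting from the 21.5×6 cube, the r=5.5 cylinder at (5, 14) misses the remaining region (no effect); the r=6 cylinder at (-0.5, -2.5) partially overlaps it — only the 8.84 mm² overlap (of its 93.53 mm²) is removed, clipping the outline — 1 connected region. The outline is a single polygon with 6 vertices. Extrusion per mm of travel: 0.4 × 0.1 / (π × 0.875²) = 0.016630. Accumulating E over each segment gives final E = 0.8957.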